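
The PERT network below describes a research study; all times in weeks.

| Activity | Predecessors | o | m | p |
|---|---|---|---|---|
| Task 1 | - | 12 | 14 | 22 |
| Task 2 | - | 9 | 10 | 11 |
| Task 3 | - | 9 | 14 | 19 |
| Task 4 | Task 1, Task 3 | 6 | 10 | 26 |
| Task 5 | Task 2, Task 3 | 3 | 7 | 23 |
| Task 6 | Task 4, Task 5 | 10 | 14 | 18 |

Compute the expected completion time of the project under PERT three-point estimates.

te_Task 1 = (12 + 4·14 + 22)/6 = 90/6 = 15
te_Task 2 = (9 + 4·10 + 11)/6 = 60/6 = 10
te_Task 3 = (9 + 4·14 + 19)/6 = 84/6 = 14
te_Task 4 = (6 + 4·10 + 26)/6 = 72/6 = 12
te_Task 5 = (3 + 4·7 + 23)/6 = 54/6 = 9
te_Task 6 = (10 + 4·14 + 18)/6 = 84/6 = 14

Forward pass:
ES_Task 1 = 0; EF_Task 1 = 15
ES_Task 2 = 0; EF_Task 2 = 10
ES_Task 3 = 0; EF_Task 3 = 14
ES_Task 4 = max(EF_Task 1=15, EF_Task 3=14) = 15; EF_Task 4 = 15+12 = 27
ES_Task 5 = max(EF_Task 2=10, EF_Task 3=14) = 14; EF_Task 5 = 14+9 = 23
ES_Task 6 = max(EF_Task 4=27, EF_Task 5=23) = 27; EF_Task 6 = 27+14 = 41
Expected project duration μ = 41 weeks. Critical path: Task 1 → Task 4 → Task 6.

41 weeks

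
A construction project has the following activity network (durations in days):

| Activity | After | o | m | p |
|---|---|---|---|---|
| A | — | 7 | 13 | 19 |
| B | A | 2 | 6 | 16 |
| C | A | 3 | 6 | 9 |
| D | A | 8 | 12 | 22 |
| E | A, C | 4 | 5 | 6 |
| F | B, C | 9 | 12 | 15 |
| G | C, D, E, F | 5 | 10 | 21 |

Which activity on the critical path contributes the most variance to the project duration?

te_A = (7 + 4·13 + 19)/6 = 78/6 = 13; σ²_A = ((19−7)/6)² = 4.000
te_B = (2 + 4·6 + 16)/6 = 42/6 = 7; σ²_B = ((16−2)/6)² = 5.444
te_C = (3 + 4·6 + 9)/6 = 36/6 = 6; σ²_C = ((9−3)/6)² = 1.000
te_D = (8 + 4·12 + 22)/6 = 78/6 = 13; σ²_D = ((22−8)/6)² = 5.444
te_E = (4 + 4·5 + 6)/6 = 30/6 = 5; σ²_E = ((6−4)/6)² = 0.111
te_F = (9 + 4·12 + 15)/6 = 72/6 = 12; σ²_F = ((15−9)/6)² = 1.000
te_G = (5 + 4·10 + 21)/6 = 66/6 = 11; σ²_G = ((21−5)/6)² = 7.111

Forward pass:
ES_A = 0; EF_A = 13
ES_B = 13; EF_B = 13+7 = 20
ES_C = 13; EF_C = 13+6 = 19
ES_D = 13; EF_D = 13+13 = 26
ES_E = max(EF_A=13, EF_C=19) = 19; EF_E = 19+5 = 24
ES_F = max(EF_B=20, EF_C=19) = 20; EF_F = 20+12 = 32
ES_G = max(EF_C=19, EF_D=26, EF_E=24, EF_F=32) = 32; EF_G = 32+11 = 43
Expected project duration μ = 43 days. Critical path: A → B → F → G.

Variances on critical path: σ²_A=4.000, σ²_B=5.444, σ²_F=1.000, σ²_G=7.111.
Largest is σ²_G = 7.111.

G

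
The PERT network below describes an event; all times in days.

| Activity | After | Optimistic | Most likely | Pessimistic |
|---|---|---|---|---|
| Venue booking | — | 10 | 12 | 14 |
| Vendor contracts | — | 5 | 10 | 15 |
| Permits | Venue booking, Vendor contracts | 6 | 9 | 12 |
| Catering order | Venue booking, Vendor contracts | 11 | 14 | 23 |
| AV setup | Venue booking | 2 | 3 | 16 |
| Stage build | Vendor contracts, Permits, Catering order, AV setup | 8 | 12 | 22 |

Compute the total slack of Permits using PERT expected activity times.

6 days

te_Venue booking = (10 + 4·12 + 14)/6 = 72/6 = 12
te_Vendor contracts = (5 + 4·10 + 15)/6 = 60/6 = 10
te_Permits = (6 + 4·9 + 12)/6 = 54/6 = 9
te_Catering order = (11 + 4·14 + 23)/6 = 90/6 = 15
te_AV setup = (2 + 4·3 + 16)/6 = 30/6 = 5
te_Stage build = (8 + 4·12 + 22)/6 = 78/6 = 13

Forward pass:
ES_Venue booking = 0; EF_Venue booking = 12
ES_Vendor contracts = 0; EF_Vendor contracts = 10
ES_Permits = max(EF_Venue booking=12, EF_Vendor contracts=10) = 12; EF_Permits = 12+9 = 21
ES_Catering order = max(EF_Venue booking=12, EF_Vendor contracts=10) = 12; EF_Catering order = 12+15 = 27
ES_AV setup = 12; EF_AV setup = 12+5 = 17
ES_Stage build = max(EF_Vendor contracts=10, EF_Permits=21, EF_Catering order=27, EF_AV setup=17) = 27; EF_Stage build = 27+13 = 40
Expected project duration μ = 40 days. Critical path: Venue booking → Catering order → Stage build.

Backward pass:
LF_Stage build = 40; LS_Stage build = 40−13 = 27
LF_AV setup = LS_Stage build = 27; LS_AV setup = 27−5 = 22
LF_Catering order = LS_Stage build = 27; LS_Catering order = 27−15 = 12
LF_Permits = LS_Stage build = 27; LS_Permits = 27−9 = 18
LF_Vendor contracts = min(LS_Permits=18, LS_Catering order=12, LS_Stage build=27) = 12; LS_Vendor contracts = 12−10 = 2
LF_Venue booking = min(LS_Permits=18, LS_Catering order=12, LS_AV setup=22) = 12; LS_Venue booking = 12−12 = 0
Slack_Permits = LS_Permits − ES_Permits = 18 − 12 = 6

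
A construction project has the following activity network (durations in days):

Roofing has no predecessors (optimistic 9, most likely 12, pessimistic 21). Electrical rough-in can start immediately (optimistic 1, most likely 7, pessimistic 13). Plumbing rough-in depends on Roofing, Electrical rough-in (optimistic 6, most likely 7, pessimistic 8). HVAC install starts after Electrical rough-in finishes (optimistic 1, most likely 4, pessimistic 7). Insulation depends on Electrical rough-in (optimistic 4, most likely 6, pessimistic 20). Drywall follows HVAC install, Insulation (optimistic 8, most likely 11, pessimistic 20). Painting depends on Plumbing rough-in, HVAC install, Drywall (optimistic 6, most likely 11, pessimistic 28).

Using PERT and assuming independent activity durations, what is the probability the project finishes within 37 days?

te_Roofing = (9 + 4·12 + 21)/6 = 78/6 = 13; σ²_Roofing = ((21−9)/6)² = 4.000
te_Electrical rough-in = (1 + 4·7 + 13)/6 = 42/6 = 7; σ²_Electrical rough-in = ((13−1)/6)² = 4.000
te_Plumbing rough-in = (6 + 4·7 + 8)/6 = 42/6 = 7; σ²_Plumbing rough-in = ((8−6)/6)² = 0.111
te_HVAC install = (1 + 4·4 + 7)/6 = 24/6 = 4; σ²_HVAC install = ((7−1)/6)² = 1.000
te_Insulation = (4 + 4·6 + 20)/6 = 48/6 = 8; σ²_Insulation = ((20−4)/6)² = 7.111
te_Drywall = (8 + 4·11 + 20)/6 = 72/6 = 12; σ²_Drywall = ((20−8)/6)² = 4.000
te_Painting = (6 + 4·11 + 28)/6 = 78/6 = 13; σ²_Painting = ((28−6)/6)² = 13.444

Forward pass:
ES_Roofing = 0; EF_Roofing = 13
ES_Electrical rough-in = 0; EF_Electrical rough-in = 7
ES_Plumbing rough-in = max(EF_Roofing=13, EF_Electrical rough-in=7) = 13; EF_Plumbing rough-in = 13+7 = 20
ES_HVAC install = 7; EF_HVAC install = 7+4 = 11
ES_Insulation = 7; EF_Insulation = 7+8 = 15
ES_Drywall = max(EF_HVAC install=11, EF_Insulation=15) = 15; EF_Drywall = 15+12 = 27
ES_Painting = max(EF_Plumbing rough-in=20, EF_HVAC install=11, EF_Drywall=27) = 27; EF_Painting = 27+13 = 40
Expected project duration μ = 40 days. Critical path: Electrical rough-in → Insulation → Drywall → Painting.

Variance along critical path = 4.000 + 7.111 + 4.000 + 13.444 = 28.556; σ = √28.556 = 5.344 days.
Z = (37 − 40) / 5.344 = -0.561
P(T ≤ 37) = Φ(-0.561) ≈ 0.287

0.287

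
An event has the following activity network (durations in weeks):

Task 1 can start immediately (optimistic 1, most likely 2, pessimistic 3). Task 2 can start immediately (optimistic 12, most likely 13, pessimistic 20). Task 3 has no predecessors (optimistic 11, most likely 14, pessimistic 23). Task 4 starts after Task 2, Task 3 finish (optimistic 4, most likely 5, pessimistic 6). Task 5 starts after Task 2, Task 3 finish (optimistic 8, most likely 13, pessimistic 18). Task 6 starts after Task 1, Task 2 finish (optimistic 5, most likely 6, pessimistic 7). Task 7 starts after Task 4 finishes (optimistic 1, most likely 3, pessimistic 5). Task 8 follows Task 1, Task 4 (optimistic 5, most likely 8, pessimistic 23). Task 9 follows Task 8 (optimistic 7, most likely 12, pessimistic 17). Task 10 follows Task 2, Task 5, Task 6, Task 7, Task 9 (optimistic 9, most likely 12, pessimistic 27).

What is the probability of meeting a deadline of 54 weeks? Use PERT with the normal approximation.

te_Task 1 = (1 + 4·2 + 3)/6 = 12/6 = 2; σ²_Task 1 = ((3−1)/6)² = 0.111
te_Task 2 = (12 + 4·13 + 20)/6 = 84/6 = 14; σ²_Task 2 = ((20−12)/6)² = 1.778
te_Task 3 = (11 + 4·14 + 23)/6 = 90/6 = 15; σ²_Task 3 = ((23−11)/6)² = 4.000
te_Task 4 = (4 + 4·5 + 6)/6 = 30/6 = 5; σ²_Task 4 = ((6−4)/6)² = 0.111
te_Task 5 = (8 + 4·13 + 18)/6 = 78/6 = 13; σ²_Task 5 = ((18−8)/6)² = 2.778
te_Task 6 = (5 + 4·6 + 7)/6 = 36/6 = 6; σ²_Task 6 = ((7−5)/6)² = 0.111
te_Task 7 = (1 + 4·3 + 5)/6 = 18/6 = 3; σ²_Task 7 = ((5−1)/6)² = 0.444
te_Task 8 = (5 + 4·8 + 23)/6 = 60/6 = 10; σ²_Task 8 = ((23−5)/6)² = 9.000
te_Task 9 = (7 + 4·12 + 17)/6 = 72/6 = 12; σ²_Task 9 = ((17−7)/6)² = 2.778
te_Task 10 = (9 + 4·12 + 27)/6 = 84/6 = 14; σ²_Task 10 = ((27−9)/6)² = 9.000

Forward pass:
ES_Task 1 = 0; EF_Task 1 = 2
ES_Task 2 = 0; EF_Task 2 = 14
ES_Task 3 = 0; EF_Task 3 = 15
ES_Task 4 = max(EF_Task 2=14, EF_Task 3=15) = 15; EF_Task 4 = 15+5 = 20
ES_Task 5 = max(EF_Task 2=14, EF_Task 3=15) = 15; EF_Task 5 = 15+13 = 28
ES_Task 6 = max(EF_Task 1=2, EF_Task 2=14) = 14; EF_Task 6 = 14+6 = 20
ES_Task 7 = 20; EF_Task 7 = 20+3 = 23
ES_Task 8 = max(EF_Task 1=2, EF_Task 4=20) = 20; EF_Task 8 = 20+10 = 30
ES_Task 9 = 30; EF_Task 9 = 30+12 = 42
ES_Task 10 = max(EF_Task 2=14, EF_Task 5=28, EF_Task 6=20, EF_Task 7=23, EF_Task 9=42) = 42; EF_Task 10 = 42+14 = 56
Expected project duration μ = 56 weeks. Critical path: Task 3 → Task 4 → Task 8 → Task 9 → Task 10.

Variance along critical path = 4.000 + 0.111 + 9.000 + 2.778 + 9.000 = 24.889; σ = √24.889 = 4.989 weeks.
Z = (54 − 56) / 4.989 = -0.401
P(T ≤ 54) = Φ(-0.401) ≈ 0.344

0.344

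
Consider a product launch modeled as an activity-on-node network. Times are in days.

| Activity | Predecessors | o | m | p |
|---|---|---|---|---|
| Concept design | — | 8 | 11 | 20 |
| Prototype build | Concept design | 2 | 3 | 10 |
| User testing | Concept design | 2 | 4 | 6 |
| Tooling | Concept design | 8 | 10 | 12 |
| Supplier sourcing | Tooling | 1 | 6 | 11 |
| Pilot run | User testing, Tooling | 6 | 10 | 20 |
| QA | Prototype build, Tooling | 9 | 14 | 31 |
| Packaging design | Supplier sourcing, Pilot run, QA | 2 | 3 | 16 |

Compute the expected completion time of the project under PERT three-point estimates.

43 days

te_Concept design = (8 + 4·11 + 20)/6 = 72/6 = 12
te_Prototype build = (2 + 4·3 + 10)/6 = 24/6 = 4
te_User testing = (2 + 4·4 + 6)/6 = 24/6 = 4
te_Tooling = (8 + 4·10 + 12)/6 = 60/6 = 10
te_Supplier sourcing = (1 + 4·6 + 11)/6 = 36/6 = 6
te_Pilot run = (6 + 4·10 + 20)/6 = 66/6 = 11
te_QA = (9 + 4·14 + 31)/6 = 96/6 = 16
te_Packaging design = (2 + 4·3 + 16)/6 = 30/6 = 5

Forward pass:
ES_Concept design = 0; EF_Concept design = 12
ES_Prototype build = 12; EF_Prototype build = 12+4 = 16
ES_User testing = 12; EF_User testing = 12+4 = 16
ES_Tooling = 12; EF_Tooling = 12+10 = 22
ES_Supplier sourcing = 22; EF_Supplier sourcing = 22+6 = 28
ES_Pilot run = max(EF_User testing=16, EF_Tooling=22) = 22; EF_Pilot run = 22+11 = 33
ES_QA = max(EF_Prototype build=16, EF_Tooling=22) = 22; EF_QA = 22+16 = 38
ES_Packaging design = max(EF_Supplier sourcing=28, EF_Pilot run=33, EF_QA=38) = 38; EF_Packaging design = 38+5 = 43
Expected project duration μ = 43 days. Critical path: Concept design → Tooling → QA → Packaging design.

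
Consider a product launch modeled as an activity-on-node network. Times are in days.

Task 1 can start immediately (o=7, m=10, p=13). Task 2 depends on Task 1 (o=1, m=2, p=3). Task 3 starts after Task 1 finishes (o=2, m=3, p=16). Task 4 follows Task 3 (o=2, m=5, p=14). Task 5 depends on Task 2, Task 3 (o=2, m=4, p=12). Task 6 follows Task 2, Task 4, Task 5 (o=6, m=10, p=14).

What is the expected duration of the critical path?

31 days

te_Task 1 = (7 + 4·10 + 13)/6 = 60/6 = 10
te_Task 2 = (1 + 4·2 + 3)/6 = 12/6 = 2
te_Task 3 = (2 + 4·3 + 16)/6 = 30/6 = 5
te_Task 4 = (2 + 4·5 + 14)/6 = 36/6 = 6
te_Task 5 = (2 + 4·4 + 12)/6 = 30/6 = 5
te_Task 6 = (6 + 4·10 + 14)/6 = 60/6 = 10

Forward pass:
ES_Task 1 = 0; EF_Task 1 = 10
ES_Task 2 = 10; EF_Task 2 = 10+2 = 12
ES_Task 3 = 10; EF_Task 3 = 10+5 = 15
ES_Task 4 = 15; EF_Task 4 = 15+6 = 21
ES_Task 5 = max(EF_Task 2=12, EF_Task 3=15) = 15; EF_Task 5 = 15+5 = 20
ES_Task 6 = max(EF_Task 2=12, EF_Task 4=21, EF_Task 5=20) = 21; EF_Task 6 = 21+10 = 31
Expected project duration μ = 31 days. Critical path: Task 1 → Task 3 → Task 4 → Task 6.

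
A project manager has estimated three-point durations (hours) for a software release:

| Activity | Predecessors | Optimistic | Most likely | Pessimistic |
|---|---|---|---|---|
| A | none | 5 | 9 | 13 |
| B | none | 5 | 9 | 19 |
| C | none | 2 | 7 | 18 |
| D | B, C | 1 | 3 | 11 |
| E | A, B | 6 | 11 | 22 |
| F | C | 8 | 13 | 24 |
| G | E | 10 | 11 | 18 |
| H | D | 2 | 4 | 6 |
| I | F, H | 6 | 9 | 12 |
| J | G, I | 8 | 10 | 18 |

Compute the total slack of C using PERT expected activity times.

3 hours

te_A = (5 + 4·9 + 13)/6 = 54/6 = 9
te_B = (5 + 4·9 + 19)/6 = 60/6 = 10
te_C = (2 + 4·7 + 18)/6 = 48/6 = 8
te_D = (1 + 4·3 + 11)/6 = 24/6 = 4
te_E = (6 + 4·11 + 22)/6 = 72/6 = 12
te_F = (8 + 4·13 + 24)/6 = 84/6 = 14
te_G = (10 + 4·11 + 18)/6 = 72/6 = 12
te_H = (2 + 4·4 + 6)/6 = 24/6 = 4
te_I = (6 + 4·9 + 12)/6 = 54/6 = 9
te_J = (8 + 4·10 + 18)/6 = 66/6 = 11

Forward pass:
ES_A = 0; EF_A = 9
ES_B = 0; EF_B = 10
ES_C = 0; EF_C = 8
ES_D = max(EF_B=10, EF_C=8) = 10; EF_D = 10+4 = 14
ES_E = max(EF_A=9, EF_B=10) = 10; EF_E = 10+12 = 22
ES_F = 8; EF_F = 8+14 = 22
ES_G = 22; EF_G = 22+12 = 34
ES_H = 14; EF_H = 14+4 = 18
ES_I = max(EF_F=22, EF_H=18) = 22; EF_I = 22+9 = 31
ES_J = max(EF_G=34, EF_I=31) = 34; EF_J = 34+11 = 45
Expected project duration μ = 45 hours. Critical path: B → E → G → J.

Backward pass:
LF_J = 45; LS_J = 45−11 = 34
LF_I = LS_J = 34; LS_I = 34−9 = 25
LF_H = LS_I = 25; LS_H = 25−4 = 21
LF_G = LS_J = 34; LS_G = 34−12 = 22
LF_F = LS_I = 25; LS_F = 25−14 = 11
LF_E = LS_G = 22; LS_E = 22−12 = 10
LF_D = LS_H = 21; LS_D = 21−4 = 17
LF_C = min(LS_D=17, LS_F=11) = 11; LS_C = 11−8 = 3
LF_B = min(LS_D=17, LS_E=10) = 10; LS_B = 10−10 = 0
LF_A = LS_E = 10; LS_A = 10−9 = 1
Slack_C = LS_C − ES_C = 3 − 0 = 3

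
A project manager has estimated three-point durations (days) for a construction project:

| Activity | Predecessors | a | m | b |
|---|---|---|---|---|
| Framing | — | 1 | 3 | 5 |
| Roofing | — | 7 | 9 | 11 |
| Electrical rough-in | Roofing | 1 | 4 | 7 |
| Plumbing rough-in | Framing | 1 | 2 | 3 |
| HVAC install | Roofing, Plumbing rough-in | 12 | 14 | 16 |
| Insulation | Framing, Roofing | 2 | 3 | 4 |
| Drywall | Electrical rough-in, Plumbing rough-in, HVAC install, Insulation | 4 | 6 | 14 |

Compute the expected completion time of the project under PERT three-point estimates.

te_Framing = (1 + 4·3 + 5)/6 = 18/6 = 3
te_Roofing = (7 + 4·9 + 11)/6 = 54/6 = 9
te_Electrical rough-in = (1 + 4·4 + 7)/6 = 24/6 = 4
te_Plumbing rough-in = (1 + 4·2 + 3)/6 = 12/6 = 2
te_HVAC install = (12 + 4·14 + 16)/6 = 84/6 = 14
te_Insulation = (2 + 4·3 + 4)/6 = 18/6 = 3
te_Drywall = (4 + 4·6 + 14)/6 = 42/6 = 7

Forward pass:
ES_Framing = 0; EF_Framing = 3
ES_Roofing = 0; EF_Roofing = 9
ES_Electrical rough-in = 9; EF_Electrical rough-in = 9+4 = 13
ES_Plumbing rough-in = 3; EF_Plumbing rough-in = 3+2 = 5
ES_HVAC install = max(EF_Roofing=9, EF_Plumbing rough-in=5) = 9; EF_HVAC install = 9+14 = 23
ES_Insulation = max(EF_Framing=3, EF_Roofing=9) = 9; EF_Insulation = 9+3 = 12
ES_Drywall = max(EF_Electrical rough-in=13, EF_Plumbing rough-in=5, EF_HVAC install=23, EF_Insulation=12) = 23; EF_Drywall = 23+7 = 30
Expected project duration μ = 30 days. Critical path: Roofing → HVAC install → Drywall.

30 days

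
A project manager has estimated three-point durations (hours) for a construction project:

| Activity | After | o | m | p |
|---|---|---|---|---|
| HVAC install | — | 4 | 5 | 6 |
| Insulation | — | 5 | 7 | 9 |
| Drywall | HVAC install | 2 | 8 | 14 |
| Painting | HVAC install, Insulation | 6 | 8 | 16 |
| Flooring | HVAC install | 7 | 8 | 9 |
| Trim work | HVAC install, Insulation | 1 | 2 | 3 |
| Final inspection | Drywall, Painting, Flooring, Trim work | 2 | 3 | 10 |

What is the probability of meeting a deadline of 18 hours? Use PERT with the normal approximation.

0.186

te_HVAC install = (4 + 4·5 + 6)/6 = 30/6 = 5; σ²_HVAC install = ((6−4)/6)² = 0.111
te_Insulation = (5 + 4·7 + 9)/6 = 42/6 = 7; σ²_Insulation = ((9−5)/6)² = 0.444
te_Drywall = (2 + 4·8 + 14)/6 = 48/6 = 8; σ²_Drywall = ((14−2)/6)² = 4.000
te_Painting = (6 + 4·8 + 16)/6 = 54/6 = 9; σ²_Painting = ((16−6)/6)² = 2.778
te_Flooring = (7 + 4·8 + 9)/6 = 48/6 = 8; σ²_Flooring = ((9−7)/6)² = 0.111
te_Trim work = (1 + 4·2 + 3)/6 = 12/6 = 2; σ²_Trim work = ((3−1)/6)² = 0.111
te_Final inspection = (2 + 4·3 + 10)/6 = 24/6 = 4; σ²_Final inspection = ((10−2)/6)² = 1.778

Forward pass:
ES_HVAC install = 0; EF_HVAC install = 5
ES_Insulation = 0; EF_Insulation = 7
ES_Drywall = 5; EF_Drywall = 5+8 = 13
ES_Painting = max(EF_HVAC install=5, EF_Insulation=7) = 7; EF_Painting = 7+9 = 16
ES_Flooring = 5; EF_Flooring = 5+8 = 13
ES_Trim work = max(EF_HVAC install=5, EF_Insulation=7) = 7; EF_Trim work = 7+2 = 9
ES_Final inspection = max(EF_Drywall=13, EF_Painting=16, EF_Flooring=13, EF_Trim work=9) = 16; EF_Final inspection = 16+4 = 20
Expected project duration μ = 20 hours. Critical path: Insulation → Painting → Final inspection.

Variance along critical path = 0.444 + 2.778 + 1.778 = 5.000; σ = √5.000 = 2.236 hours.
Z = (18 − 20) / 2.236 = -0.894
P(T ≤ 18) = Φ(-0.894) ≈ 0.186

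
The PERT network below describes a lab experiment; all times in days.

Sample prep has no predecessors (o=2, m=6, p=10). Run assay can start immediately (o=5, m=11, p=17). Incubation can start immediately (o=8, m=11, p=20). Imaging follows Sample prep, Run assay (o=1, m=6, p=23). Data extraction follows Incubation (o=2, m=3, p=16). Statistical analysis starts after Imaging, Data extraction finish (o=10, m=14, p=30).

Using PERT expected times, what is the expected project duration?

35 days

te_Sample prep = (2 + 4·6 + 10)/6 = 36/6 = 6
te_Run assay = (5 + 4·11 + 17)/6 = 66/6 = 11
te_Incubation = (8 + 4·11 + 20)/6 = 72/6 = 12
te_Imaging = (1 + 4·6 + 23)/6 = 48/6 = 8
te_Data extraction = (2 + 4·3 + 16)/6 = 30/6 = 5
te_Statistical analysis = (10 + 4·14 + 30)/6 = 96/6 = 16

Forward pass:
ES_Sample prep = 0; EF_Sample prep = 6
ES_Run assay = 0; EF_Run assay = 11
ES_Incubation = 0; EF_Incubation = 12
ES_Imaging = max(EF_Sample prep=6, EF_Run assay=11) = 11; EF_Imaging = 11+8 = 19
ES_Data extraction = 12; EF_Data extraction = 12+5 = 17
ES_Statistical analysis = max(EF_Imaging=19, EF_Data extraction=17) = 19; EF_Statistical analysis = 19+16 = 35
Expected project duration μ = 35 days. Critical path: Run assay → Imaging → Statistical analysis.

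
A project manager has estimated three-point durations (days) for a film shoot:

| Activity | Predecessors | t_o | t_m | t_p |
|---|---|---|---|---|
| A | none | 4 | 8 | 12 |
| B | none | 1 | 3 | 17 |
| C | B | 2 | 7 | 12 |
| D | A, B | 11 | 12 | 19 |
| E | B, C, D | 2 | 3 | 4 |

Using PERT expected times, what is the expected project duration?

te_A = (4 + 4·8 + 12)/6 = 48/6 = 8
te_B = (1 + 4·3 + 17)/6 = 30/6 = 5
te_C = (2 + 4·7 + 12)/6 = 42/6 = 7
te_D = (11 + 4·12 + 19)/6 = 78/6 = 13
te_E = (2 + 4·3 + 4)/6 = 18/6 = 3

Forward pass:
ES_A = 0; EF_A = 8
ES_B = 0; EF_B = 5
ES_C = 5; EF_C = 5+7 = 12
ES_D = max(EF_A=8, EF_B=5) = 8; EF_D = 8+13 = 21
ES_E = max(EF_B=5, EF_C=12, EF_D=21) = 21; EF_E = 21+3 = 24
Expected project duration μ = 24 days. Critical path: A → D → E.

24 days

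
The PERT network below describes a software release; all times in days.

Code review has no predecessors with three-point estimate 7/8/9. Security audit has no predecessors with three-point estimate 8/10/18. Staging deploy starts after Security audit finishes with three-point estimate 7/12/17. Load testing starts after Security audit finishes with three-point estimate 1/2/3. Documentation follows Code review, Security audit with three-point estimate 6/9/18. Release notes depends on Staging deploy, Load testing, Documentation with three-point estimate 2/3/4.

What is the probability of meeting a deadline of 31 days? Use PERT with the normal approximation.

te_Code review = (7 + 4·8 + 9)/6 = 48/6 = 8; σ²_Code review = ((9−7)/6)² = 0.111
te_Security audit = (8 + 4·10 + 18)/6 = 66/6 = 11; σ²_Security audit = ((18−8)/6)² = 2.778
te_Staging deploy = (7 + 4·12 + 17)/6 = 72/6 = 12; σ²_Staging deploy = ((17−7)/6)² = 2.778
te_Load testing = (1 + 4·2 + 3)/6 = 12/6 = 2; σ²_Load testing = ((3−1)/6)² = 0.111
te_Documentation = (6 + 4·9 + 18)/6 = 60/6 = 10; σ²_Documentation = ((18−6)/6)² = 4.000
te_Release notes = (2 + 4·3 + 4)/6 = 18/6 = 3; σ²_Release notes = ((4−2)/6)² = 0.111

Forward pass:
ES_Code review = 0; EF_Code review = 8
ES_Security audit = 0; EF_Security audit = 11
ES_Staging deploy = 11; EF_Staging deploy = 11+12 = 23
ES_Load testing = 11; EF_Load testing = 11+2 = 13
ES_Documentation = max(EF_Code review=8, EF_Security audit=11) = 11; EF_Documentation = 11+10 = 21
ES_Release notes = max(EF_Staging deploy=23, EF_Load testing=13, EF_Documentation=21) = 23; EF_Release notes = 23+3 = 26
Expected project duration μ = 26 days. Critical path: Security audit → Staging deploy → Release notes.

Variance along critical path = 2.778 + 2.778 + 0.111 = 5.667; σ = √5.667 = 2.380 days.
Z = (31 − 26) / 2.380 = 2.100
P(T ≤ 31) = Φ(2.100) ≈ 0.982

0.982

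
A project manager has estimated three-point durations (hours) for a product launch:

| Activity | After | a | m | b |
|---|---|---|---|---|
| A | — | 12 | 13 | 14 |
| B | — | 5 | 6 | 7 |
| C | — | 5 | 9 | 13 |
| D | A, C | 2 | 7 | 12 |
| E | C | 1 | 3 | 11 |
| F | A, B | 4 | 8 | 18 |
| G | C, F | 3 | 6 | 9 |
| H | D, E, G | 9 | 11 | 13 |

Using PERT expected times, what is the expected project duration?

te_A = (12 + 4·13 + 14)/6 = 78/6 = 13
te_B = (5 + 4·6 + 7)/6 = 36/6 = 6
te_C = (5 + 4·9 + 13)/6 = 54/6 = 9
te_D = (2 + 4·7 + 12)/6 = 42/6 = 7
te_E = (1 + 4·3 + 11)/6 = 24/6 = 4
te_F = (4 + 4·8 + 18)/6 = 54/6 = 9
te_G = (3 + 4·6 + 9)/6 = 36/6 = 6
te_H = (9 + 4·11 + 13)/6 = 66/6 = 11

Forward pass:
ES_A = 0; EF_A = 13
ES_B = 0; EF_B = 6
ES_C = 0; EF_C = 9
ES_D = max(EF_A=13, EF_C=9) = 13; EF_D = 13+7 = 20
ES_E = 9; EF_E = 9+4 = 13
ES_F = max(EF_A=13, EF_B=6) = 13; EF_F = 13+9 = 22
ES_G = max(EF_C=9, EF_F=22) = 22; EF_G = 22+6 = 28
ES_H = max(EF_D=20, EF_E=13, EF_G=28) = 28; EF_H = 28+11 = 39
Expected project duration μ = 39 hours. Critical path: A → F → G → H.

39 hours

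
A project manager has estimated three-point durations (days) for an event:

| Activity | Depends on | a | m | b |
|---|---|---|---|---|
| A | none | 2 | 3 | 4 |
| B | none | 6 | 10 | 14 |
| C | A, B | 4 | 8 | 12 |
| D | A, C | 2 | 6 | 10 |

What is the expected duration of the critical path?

te_A = (2 + 4·3 + 4)/6 = 18/6 = 3
te_B = (6 + 4·10 + 14)/6 = 60/6 = 10
te_C = (4 + 4·8 + 12)/6 = 48/6 = 8
te_D = (2 + 4·6 + 10)/6 = 36/6 = 6

Forward pass:
ES_A = 0; EF_A = 3
ES_B = 0; EF_B = 10
ES_C = max(EF_A=3, EF_B=10) = 10; EF_C = 10+8 = 18
ES_D = max(EF_A=3, EF_C=18) = 18; EF_D = 18+6 = 24
Expected project duration μ = 24 days. Critical path: B → C → D.

24 days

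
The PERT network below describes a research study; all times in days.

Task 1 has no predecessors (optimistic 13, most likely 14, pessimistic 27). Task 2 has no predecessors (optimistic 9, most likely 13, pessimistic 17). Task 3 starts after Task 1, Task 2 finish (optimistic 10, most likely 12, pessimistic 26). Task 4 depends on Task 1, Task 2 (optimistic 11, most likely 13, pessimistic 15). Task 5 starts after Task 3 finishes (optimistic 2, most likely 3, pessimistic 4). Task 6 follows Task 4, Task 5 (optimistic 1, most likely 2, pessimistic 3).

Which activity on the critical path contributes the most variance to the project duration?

te_Task 1 = (13 + 4·14 + 27)/6 = 96/6 = 16; σ²_Task 1 = ((27−13)/6)² = 5.444
te_Task 2 = (9 + 4·13 + 17)/6 = 78/6 = 13; σ²_Task 2 = ((17−9)/6)² = 1.778
te_Task 3 = (10 + 4·12 + 26)/6 = 84/6 = 14; σ²_Task 3 = ((26−10)/6)² = 7.111
te_Task 4 = (11 + 4·13 + 15)/6 = 78/6 = 13; σ²_Task 4 = ((15−11)/6)² = 0.444
te_Task 5 = (2 + 4·3 + 4)/6 = 18/6 = 3; σ²_Task 5 = ((4−2)/6)² = 0.111
te_Task 6 = (1 + 4·2 + 3)/6 = 12/6 = 2; σ²_Task 6 = ((3−1)/6)² = 0.111

Forward pass:
ES_Task 1 = 0; EF_Task 1 = 16
ES_Task 2 = 0; EF_Task 2 = 13
ES_Task 3 = max(EF_Task 1=16, EF_Task 2=13) = 16; EF_Task 3 = 16+14 = 30
ES_Task 4 = max(EF_Task 1=16, EF_Task 2=13) = 16; EF_Task 4 = 16+13 = 29
ES_Task 5 = 30; EF_Task 5 = 30+3 = 33
ES_Task 6 = max(EF_Task 4=29, EF_Task 5=33) = 33; EF_Task 6 = 33+2 = 35
Expected project duration μ = 35 days. Critical path: Task 1 → Task 3 → Task 5 → Task 6.

Variances on critical path: σ²_Task 1=5.444, σ²_Task 3=7.111, σ²_Task 5=0.111, σ²_Task 6=0.111.
Largest is σ²_Task 3 = 7.111.

Task 3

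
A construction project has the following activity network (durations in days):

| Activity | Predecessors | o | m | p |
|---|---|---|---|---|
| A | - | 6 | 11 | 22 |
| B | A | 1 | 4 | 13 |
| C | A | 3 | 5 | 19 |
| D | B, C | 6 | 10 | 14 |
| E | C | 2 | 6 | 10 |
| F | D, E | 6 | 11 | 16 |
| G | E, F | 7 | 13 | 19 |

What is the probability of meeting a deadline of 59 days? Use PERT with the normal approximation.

te_A = (6 + 4·11 + 22)/6 = 72/6 = 12; σ²_A = ((22−6)/6)² = 7.111
te_B = (1 + 4·4 + 13)/6 = 30/6 = 5; σ²_B = ((13−1)/6)² = 4.000
te_C = (3 + 4·5 + 19)/6 = 42/6 = 7; σ²_C = ((19−3)/6)² = 7.111
te_D = (6 + 4·10 + 14)/6 = 60/6 = 10; σ²_D = ((14−6)/6)² = 1.778
te_E = (2 + 4·6 + 10)/6 = 36/6 = 6; σ²_E = ((10−2)/6)² = 1.778
te_F = (6 + 4·11 + 16)/6 = 66/6 = 11; σ²_F = ((16−6)/6)² = 2.778
te_G = (7 + 4·13 + 19)/6 = 78/6 = 13; σ²_G = ((19−7)/6)² = 4.000

Forward pass:
ES_A = 0; EF_A = 12
ES_B = 12; EF_B = 12+5 = 17
ES_C = 12; EF_C = 12+7 = 19
ES_D = max(EF_B=17, EF_C=19) = 19; EF_D = 19+10 = 29
ES_E = 19; EF_E = 19+6 = 25
ES_F = max(EF_D=29, EF_E=25) = 29; EF_F = 29+11 = 40
ES_G = max(EF_E=25, EF_F=40) = 40; EF_G = 40+13 = 53
Expected project duration μ = 53 days. Critical path: A → C → D → F → G.

Variance along critical path = 7.111 + 7.111 + 1.778 + 2.778 + 4.000 = 22.778; σ = √22.778 = 4.773 days.
Z = (59 − 53) / 4.773 = 1.257
P(T ≤ 59) = Φ(1.257) ≈ 0.896

0.896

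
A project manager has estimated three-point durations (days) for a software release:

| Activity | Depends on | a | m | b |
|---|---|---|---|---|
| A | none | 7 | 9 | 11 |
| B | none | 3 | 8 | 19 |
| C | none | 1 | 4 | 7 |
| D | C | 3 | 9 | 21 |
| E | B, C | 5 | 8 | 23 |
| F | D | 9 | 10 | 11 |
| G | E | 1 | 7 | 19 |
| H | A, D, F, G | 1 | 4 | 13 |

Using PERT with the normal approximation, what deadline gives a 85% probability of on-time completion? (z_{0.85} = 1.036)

te_A = (7 + 4·9 + 11)/6 = 54/6 = 9; σ²_A = ((11−7)/6)² = 0.444
te_B = (3 + 4·8 + 19)/6 = 54/6 = 9; σ²_B = ((19−3)/6)² = 7.111
te_C = (1 + 4·4 + 7)/6 = 24/6 = 4; σ²_C = ((7−1)/6)² = 1.000
te_D = (3 + 4·9 + 21)/6 = 60/6 = 10; σ²_D = ((21−3)/6)² = 9.000
te_E = (5 + 4·8 + 23)/6 = 60/6 = 10; σ²_E = ((23−5)/6)² = 9.000
te_F = (9 + 4·10 + 11)/6 = 60/6 = 10; σ²_F = ((11−9)/6)² = 0.111
te_G = (1 + 4·7 + 19)/6 = 48/6 = 8; σ²_G = ((19−1)/6)² = 9.000
te_H = (1 + 4·4 + 13)/6 = 30/6 = 5; σ²_H = ((13−1)/6)² = 4.000

Forward pass:
ES_A = 0; EF_A = 9
ES_B = 0; EF_B = 9
ES_C = 0; EF_C = 4
ES_D = 4; EF_D = 4+10 = 14
ES_E = max(EF_B=9, EF_C=4) = 9; EF_E = 9+10 = 19
ES_F = 14; EF_F = 14+10 = 24
ES_G = 19; EF_G = 19+8 = 27
ES_H = max(EF_A=9, EF_D=14, EF_F=24, EF_G=27) = 27; EF_H = 27+5 = 32
Expected project duration μ = 32 days. Critical path: B → E → G → H.

Variance along critical path = 7.111 + 9.000 + 9.000 + 4.000 = 29.111; σ = 5.395 days.
D = μ + z·σ = 32 + 1.036·5.395 = 37.6 days

37.6 days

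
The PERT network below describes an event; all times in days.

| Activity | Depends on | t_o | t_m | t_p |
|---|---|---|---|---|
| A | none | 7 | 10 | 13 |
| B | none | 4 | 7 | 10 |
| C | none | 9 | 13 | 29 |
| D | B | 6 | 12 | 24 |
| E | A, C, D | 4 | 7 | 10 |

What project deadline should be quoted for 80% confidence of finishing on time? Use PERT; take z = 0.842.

29.8 days

te_A = (7 + 4·10 + 13)/6 = 60/6 = 10; σ²_A = ((13−7)/6)² = 1.000
te_B = (4 + 4·7 + 10)/6 = 42/6 = 7; σ²_B = ((10−4)/6)² = 1.000
te_C = (9 + 4·13 + 29)/6 = 90/6 = 15; σ²_C = ((29−9)/6)² = 11.111
te_D = (6 + 4·12 + 24)/6 = 78/6 = 13; σ²_D = ((24−6)/6)² = 9.000
te_E = (4 + 4·7 + 10)/6 = 42/6 = 7; σ²_E = ((10−4)/6)² = 1.000

Forward pass:
ES_A = 0; EF_A = 10
ES_B = 0; EF_B = 7
ES_C = 0; EF_C = 15
ES_D = 7; EF_D = 7+13 = 20
ES_E = max(EF_A=10, EF_C=15, EF_D=20) = 20; EF_E = 20+7 = 27
Expected project duration μ = 27 days. Critical path: B → D → E.

Variance along critical path = 1.000 + 9.000 + 1.000 = 11.000; σ = 3.317 days.
D = μ + z·σ = 27 + 0.842·3.317 = 29.8 days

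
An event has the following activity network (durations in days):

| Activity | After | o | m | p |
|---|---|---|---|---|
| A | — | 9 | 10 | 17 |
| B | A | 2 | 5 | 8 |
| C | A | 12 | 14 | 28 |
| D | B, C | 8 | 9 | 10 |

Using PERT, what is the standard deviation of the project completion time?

3.00 days

te_A = (9 + 4·10 + 17)/6 = 66/6 = 11; σ²_A = ((17−9)/6)² = 1.778
te_B = (2 + 4·5 + 8)/6 = 30/6 = 5; σ²_B = ((8−2)/6)² = 1.000
te_C = (12 + 4·14 + 28)/6 = 96/6 = 16; σ²_C = ((28−12)/6)² = 7.111
te_D = (8 + 4·9 + 10)/6 = 54/6 = 9; σ²_D = ((10−8)/6)² = 0.111

Forward pass:
ES_A = 0; EF_A = 11
ES_B = 11; EF_B = 11+5 = 16
ES_C = 11; EF_C = 11+16 = 27
ES_D = max(EF_B=16, EF_C=27) = 27; EF_D = 27+9 = 36
Expected project duration μ = 36 days. Critical path: A → C → D.

Variance along critical path = 1.778 + 7.111 + 0.111 = 9.000
σ = √9.000 = 3.000 days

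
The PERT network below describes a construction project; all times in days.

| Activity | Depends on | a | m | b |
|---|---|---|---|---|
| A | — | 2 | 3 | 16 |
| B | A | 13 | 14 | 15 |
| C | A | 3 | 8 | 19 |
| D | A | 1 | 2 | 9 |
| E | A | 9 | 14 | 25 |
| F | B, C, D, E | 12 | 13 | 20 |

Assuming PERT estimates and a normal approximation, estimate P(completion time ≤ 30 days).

0.145

te_A = (2 + 4·3 + 16)/6 = 30/6 = 5; σ²_A = ((16−2)/6)² = 5.444
te_B = (13 + 4·14 + 15)/6 = 84/6 = 14; σ²_B = ((15−13)/6)² = 0.111
te_C = (3 + 4·8 + 19)/6 = 54/6 = 9; σ²_C = ((19−3)/6)² = 7.111
te_D = (1 + 4·2 + 9)/6 = 18/6 = 3; σ²_D = ((9−1)/6)² = 1.778
te_E = (9 + 4·14 + 25)/6 = 90/6 = 15; σ²_E = ((25−9)/6)² = 7.111
te_F = (12 + 4·13 + 20)/6 = 84/6 = 14; σ²_F = ((20−12)/6)² = 1.778

Forward pass:
ES_A = 0; EF_A = 5
ES_B = 5; EF_B = 5+14 = 19
ES_C = 5; EF_C = 5+9 = 14
ES_D = 5; EF_D = 5+3 = 8
ES_E = 5; EF_E = 5+15 = 20
ES_F = max(EF_B=19, EF_C=14, EF_D=8, EF_E=20) = 20; EF_F = 20+14 = 34
Expected project duration μ = 34 days. Critical path: A → E → F.

Variance along critical path = 5.444 + 7.111 + 1.778 = 14.333; σ = √14.333 = 3.786 days.
Z = (30 − 34) / 3.786 = -1.057
P(T ≤ 30) = Φ(-1.057) ≈ 0.145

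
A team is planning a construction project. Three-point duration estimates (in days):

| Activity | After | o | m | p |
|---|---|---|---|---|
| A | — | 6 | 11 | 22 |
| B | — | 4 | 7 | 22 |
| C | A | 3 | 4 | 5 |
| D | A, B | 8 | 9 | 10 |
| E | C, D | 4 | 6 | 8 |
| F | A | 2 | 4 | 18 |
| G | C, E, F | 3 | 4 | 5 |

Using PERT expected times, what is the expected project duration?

te_A = (6 + 4·11 + 22)/6 = 72/6 = 12
te_B = (4 + 4·7 + 22)/6 = 54/6 = 9
te_C = (3 + 4·4 + 5)/6 = 24/6 = 4
te_D = (8 + 4·9 + 10)/6 = 54/6 = 9
te_E = (4 + 4·6 + 8)/6 = 36/6 = 6
te_F = (2 + 4·4 + 18)/6 = 36/6 = 6
te_G = (3 + 4·4 + 5)/6 = 24/6 = 4

Forward pass:
ES_A = 0; EF_A = 12
ES_B = 0; EF_B = 9
ES_C = 12; EF_C = 12+4 = 16
ES_D = max(EF_A=12, EF_B=9) = 12; EF_D = 12+9 = 21
ES_E = max(EF_C=16, EF_D=21) = 21; EF_E = 21+6 = 27
ES_F = 12; EF_F = 12+6 = 18
ES_G = max(EF_C=16, EF_E=27, EF_F=18) = 27; EF_G = 27+4 = 31
Expected project duration μ = 31 days. Critical path: A → D → E → G.

31 days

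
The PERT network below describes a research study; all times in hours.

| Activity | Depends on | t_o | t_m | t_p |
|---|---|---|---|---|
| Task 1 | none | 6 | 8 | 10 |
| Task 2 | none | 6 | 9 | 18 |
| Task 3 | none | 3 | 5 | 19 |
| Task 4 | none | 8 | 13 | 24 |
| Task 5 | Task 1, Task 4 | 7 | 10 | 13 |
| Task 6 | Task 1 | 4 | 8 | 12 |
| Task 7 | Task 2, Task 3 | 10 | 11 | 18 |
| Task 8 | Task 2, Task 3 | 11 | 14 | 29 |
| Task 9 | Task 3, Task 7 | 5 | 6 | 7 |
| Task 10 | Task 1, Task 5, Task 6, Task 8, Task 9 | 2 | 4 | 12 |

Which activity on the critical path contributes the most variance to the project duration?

te_Task 1 = (6 + 4·8 + 10)/6 = 48/6 = 8; σ²_Task 1 = ((10−6)/6)² = 0.444
te_Task 2 = (6 + 4·9 + 18)/6 = 60/6 = 10; σ²_Task 2 = ((18−6)/6)² = 4.000
te_Task 3 = (3 + 4·5 + 19)/6 = 42/6 = 7; σ²_Task 3 = ((19−3)/6)² = 7.111
te_Task 4 = (8 + 4·13 + 24)/6 = 84/6 = 14; σ²_Task 4 = ((24−8)/6)² = 7.111
te_Task 5 = (7 + 4·10 + 13)/6 = 60/6 = 10; σ²_Task 5 = ((13−7)/6)² = 1.000
te_Task 6 = (4 + 4·8 + 12)/6 = 48/6 = 8; σ²_Task 6 = ((12−4)/6)² = 1.778
te_Task 7 = (10 + 4·11 + 18)/6 = 72/6 = 12; σ²_Task 7 = ((18−10)/6)² = 1.778
te_Task 8 = (11 + 4·14 + 29)/6 = 96/6 = 16; σ²_Task 8 = ((29−11)/6)² = 9.000
te_Task 9 = (5 + 4·6 + 7)/6 = 36/6 = 6; σ²_Task 9 = ((7−5)/6)² = 0.111
te_Task 10 = (2 + 4·4 + 12)/6 = 30/6 = 5; σ²_Task 10 = ((12−2)/6)² = 2.778

Forward pass:
ES_Task 1 = 0; EF_Task 1 = 8
ES_Task 2 = 0; EF_Task 2 = 10
ES_Task 3 = 0; EF_Task 3 = 7
ES_Task 4 = 0; EF_Task 4 = 14
ES_Task 5 = max(EF_Task 1=8, EF_Task 4=14) = 14; EF_Task 5 = 14+10 = 24
ES_Task 6 = 8; EF_Task 6 = 8+8 = 16
ES_Task 7 = max(EF_Task 2=10, EF_Task 3=7) = 10; EF_Task 7 = 10+12 = 22
ES_Task 8 = max(EF_Task 2=10, EF_Task 3=7) = 10; EF_Task 8 = 10+16 = 26
ES_Task 9 = max(EF_Task 3=7, EF_Task 7=22) = 22; EF_Task 9 = 22+6 = 28
ES_Task 10 = max(EF_Task 1=8, EF_Task 5=24, EF_Task 6=16, EF_Task 8=26, EF_Task 9=28) = 28; EF_Task 10 = 28+5 = 33
Expected project duration μ = 33 hours. Critical path: Task 2 → Task 7 → Task 9 → Task 10.

Variances on critical path: σ²_Task 2=4.000, σ²_Task 7=1.778, σ²_Task 9=0.111, σ²_Task 10=2.778.
Largest is σ²_Task 2 = 4.000.

Task 2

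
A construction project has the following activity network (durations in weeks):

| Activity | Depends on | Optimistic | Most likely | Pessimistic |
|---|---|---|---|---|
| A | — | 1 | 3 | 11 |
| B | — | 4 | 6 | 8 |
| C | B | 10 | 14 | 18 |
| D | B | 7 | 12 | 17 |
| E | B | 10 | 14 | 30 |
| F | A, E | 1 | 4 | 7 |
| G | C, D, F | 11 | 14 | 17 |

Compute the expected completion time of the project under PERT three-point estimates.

te_A = (1 + 4·3 + 11)/6 = 24/6 = 4
te_B = (4 + 4·6 + 8)/6 = 36/6 = 6
te_C = (10 + 4·14 + 18)/6 = 84/6 = 14
te_D = (7 + 4·12 + 17)/6 = 72/6 = 12
te_E = (10 + 4·14 + 30)/6 = 96/6 = 16
te_F = (1 + 4·4 + 7)/6 = 24/6 = 4
te_G = (11 + 4·14 + 17)/6 = 84/6 = 14

Forward pass:
ES_A = 0; EF_A = 4
ES_B = 0; EF_B = 6
ES_C = 6; EF_C = 6+14 = 20
ES_D = 6; EF_D = 6+12 = 18
ES_E = 6; EF_E = 6+16 = 22
ES_F = max(EF_A=4, EF_E=22) = 22; EF_F = 22+4 = 26
ES_G = max(EF_C=20, EF_D=18, EF_F=26) = 26; EF_G = 26+14 = 40
Expected project duration μ = 40 weeks. Critical path: B → E → F → G.

40 weeks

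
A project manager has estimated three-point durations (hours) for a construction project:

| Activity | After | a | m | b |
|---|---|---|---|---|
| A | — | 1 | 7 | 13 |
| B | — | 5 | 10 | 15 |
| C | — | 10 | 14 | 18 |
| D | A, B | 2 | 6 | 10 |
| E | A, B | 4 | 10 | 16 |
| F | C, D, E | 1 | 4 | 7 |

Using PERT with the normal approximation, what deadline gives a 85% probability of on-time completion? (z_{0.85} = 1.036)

26.9 hours

te_A = (1 + 4·7 + 13)/6 = 42/6 = 7; σ²_A = ((13−1)/6)² = 4.000
te_B = (5 + 4·10 + 15)/6 = 60/6 = 10; σ²_B = ((15−5)/6)² = 2.778
te_C = (10 + 4·14 + 18)/6 = 84/6 = 14; σ²_C = ((18−10)/6)² = 1.778
te_D = (2 + 4·6 + 10)/6 = 36/6 = 6; σ²_D = ((10−2)/6)² = 1.778
te_E = (4 + 4·10 + 16)/6 = 60/6 = 10; σ²_E = ((16−4)/6)² = 4.000
te_F = (1 + 4·4 + 7)/6 = 24/6 = 4; σ²_F = ((7−1)/6)² = 1.000

Forward pass:
ES_A = 0; EF_A = 7
ES_B = 0; EF_B = 10
ES_C = 0; EF_C = 14
ES_D = max(EF_A=7, EF_B=10) = 10; EF_D = 10+6 = 16
ES_E = max(EF_A=7, EF_B=10) = 10; EF_E = 10+10 = 20
ES_F = max(EF_C=14, EF_D=16, EF_E=20) = 20; EF_F = 20+4 = 24
Expected project duration μ = 24 hours. Critical path: B → E → F.

Variance along critical path = 2.778 + 4.000 + 1.000 = 7.778; σ = 2.789 hours.
D = μ + z·σ = 24 + 1.036·2.789 = 26.9 hours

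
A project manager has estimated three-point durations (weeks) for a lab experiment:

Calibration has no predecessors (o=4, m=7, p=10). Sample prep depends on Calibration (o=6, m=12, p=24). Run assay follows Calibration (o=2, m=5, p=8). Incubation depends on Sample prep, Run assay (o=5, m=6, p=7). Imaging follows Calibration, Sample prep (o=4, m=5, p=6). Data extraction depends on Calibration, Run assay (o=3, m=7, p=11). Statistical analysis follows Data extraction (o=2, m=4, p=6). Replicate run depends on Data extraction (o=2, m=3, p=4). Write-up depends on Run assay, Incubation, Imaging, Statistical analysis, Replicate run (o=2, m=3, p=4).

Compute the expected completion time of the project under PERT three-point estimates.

te_Calibration = (4 + 4·7 + 10)/6 = 42/6 = 7
te_Sample prep = (6 + 4·12 + 24)/6 = 78/6 = 13
te_Run assay = (2 + 4·5 + 8)/6 = 30/6 = 5
te_Incubation = (5 + 4·6 + 7)/6 = 36/6 = 6
te_Imaging = (4 + 4·5 + 6)/6 = 30/6 = 5
te_Data extraction = (3 + 4·7 + 11)/6 = 42/6 = 7
te_Statistical analysis = (2 + 4·4 + 6)/6 = 24/6 = 4
te_Replicate run = (2 + 4·3 + 4)/6 = 18/6 = 3
te_Write-up = (2 + 4·3 + 4)/6 = 18/6 = 3

Forward pass:
ES_Calibration = 0; EF_Calibration = 7
ES_Sample prep = 7; EF_Sample prep = 7+13 = 20
ES_Run assay = 7; EF_Run assay = 7+5 = 12
ES_Incubation = max(EF_Sample prep=20, EF_Run assay=12) = 20; EF_Incubation = 20+6 = 26
ES_Imaging = max(EF_Calibration=7, EF_Sample prep=20) = 20; EF_Imaging = 20+5 = 25
ES_Data extraction = max(EF_Calibration=7, EF_Run assay=12) = 12; EF_Data extraction = 12+7 = 19
ES_Statistical analysis = 19; EF_Statistical analysis = 19+4 = 23
ES_Replicate run = 19; EF_Replicate run = 19+3 = 22
ES_Write-up = max(EF_Run assay=12, EF_Incubation=26, EF_Imaging=25, EF_Statistical analysis=23, EF_Replicate run=22) = 26; EF_Write-up = 26+3 = 29
Expected project duration μ = 29 weeks. Critical path: Calibration → Sample prep → Incubation → Write-up.

29 weeks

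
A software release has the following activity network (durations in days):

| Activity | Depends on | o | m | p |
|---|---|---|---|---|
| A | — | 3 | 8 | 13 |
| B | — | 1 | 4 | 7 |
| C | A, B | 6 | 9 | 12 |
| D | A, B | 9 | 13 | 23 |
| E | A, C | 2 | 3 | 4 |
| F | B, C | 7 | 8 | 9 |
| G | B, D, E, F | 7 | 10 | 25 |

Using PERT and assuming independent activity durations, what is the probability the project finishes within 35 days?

0.289

te_A = (3 + 4·8 + 13)/6 = 48/6 = 8; σ²_A = ((13−3)/6)² = 2.778
te_B = (1 + 4·4 + 7)/6 = 24/6 = 4; σ²_B = ((7−1)/6)² = 1.000
te_C = (6 + 4·9 + 12)/6 = 54/6 = 9; σ²_C = ((12−6)/6)² = 1.000
te_D = (9 + 4·13 + 23)/6 = 84/6 = 14; σ²_D = ((23−9)/6)² = 5.444
te_E = (2 + 4·3 + 4)/6 = 18/6 = 3; σ²_E = ((4−2)/6)² = 0.111
te_F = (7 + 4·8 + 9)/6 = 48/6 = 8; σ²_F = ((9−7)/6)² = 0.111
te_G = (7 + 4·10 + 25)/6 = 72/6 = 12; σ²_G = ((25−7)/6)² = 9.000

Forward pass:
ES_A = 0; EF_A = 8
ES_B = 0; EF_B = 4
ES_C = max(EF_A=8, EF_B=4) = 8; EF_C = 8+9 = 17
ES_D = max(EF_A=8, EF_B=4) = 8; EF_D = 8+14 = 22
ES_E = max(EF_A=8, EF_C=17) = 17; EF_E = 17+3 = 20
ES_F = max(EF_B=4, EF_C=17) = 17; EF_F = 17+8 = 25
ES_G = max(EF_B=4, EF_D=22, EF_E=20, EF_F=25) = 25; EF_G = 25+12 = 37
Expected project duration μ = 37 days. Critical path: A → C → F → G.

Variance along critical path = 2.778 + 1.000 + 0.111 + 9.000 = 12.889; σ = √12.889 = 3.590 days.
Z = (35 − 37) / 3.590 = -0.557
P(T ≤ 35) = Φ(-0.557) ≈ 0.289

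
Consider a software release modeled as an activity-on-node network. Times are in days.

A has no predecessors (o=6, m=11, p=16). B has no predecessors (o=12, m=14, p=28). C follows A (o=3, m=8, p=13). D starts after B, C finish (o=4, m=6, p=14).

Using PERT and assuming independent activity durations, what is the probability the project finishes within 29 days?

te_A = (6 + 4·11 + 16)/6 = 66/6 = 11; σ²_A = ((16−6)/6)² = 2.778
te_B = (12 + 4·14 + 28)/6 = 96/6 = 16; σ²_B = ((28−12)/6)² = 7.111
te_C = (3 + 4·8 + 13)/6 = 48/6 = 8; σ²_C = ((13−3)/6)² = 2.778
te_D = (4 + 4·6 + 14)/6 = 42/6 = 7; σ²_D = ((14−4)/6)² = 2.778

Forward pass:
ES_A = 0; EF_A = 11
ES_B = 0; EF_B = 16
ES_C = 11; EF_C = 11+8 = 19
ES_D = max(EF_B=16, EF_C=19) = 19; EF_D = 19+7 = 26
Expected project duration μ = 26 days. Critical path: A → C → D.

Variance along critical path = 2.778 + 2.778 + 2.778 = 8.333; σ = √8.333 = 2.887 days.
Z = (29 − 26) / 2.887 = 1.039
P(T ≤ 29) = Φ(1.039) ≈ 0.851

0.851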